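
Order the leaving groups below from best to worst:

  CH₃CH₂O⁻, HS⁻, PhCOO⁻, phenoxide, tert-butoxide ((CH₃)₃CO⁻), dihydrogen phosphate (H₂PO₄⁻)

dihydrogen phosphate (H₂PO₄⁻) > PhCOO⁻ > HS⁻ > phenoxide > CH₃CH₂O⁻ > tert-butoxide ((CH₃)₃CO⁻)

Leaving-group ability tracks the stability of the departed species; conjugate-acid pKₐ is the usual yardstick (lower pKₐ → better LG).
dihydrogen phosphate (H₂PO₄⁻): pKₐ(H₃PO₄) ≈ 2.1
PhCOO⁻: pKₐ(C₆H₅COOH) ≈ 4.2
HS⁻: pKₐ(H₂S) ≈ 7
phenoxide: pKₐ(C₆H₅OH (phenol)) ≈ 10
CH₃CH₂O⁻: pKₐ(CH₃CH₂OH) ≈ 16
tert-butoxide ((CH₃)₃CO⁻): pKₐ(t-BuOH) ≈ 18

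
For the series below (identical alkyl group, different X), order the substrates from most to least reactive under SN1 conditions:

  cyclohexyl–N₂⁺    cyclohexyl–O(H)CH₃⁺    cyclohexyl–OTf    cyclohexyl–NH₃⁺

cyclohexyl–N₂⁺ > cyclohexyl–OTf > cyclohexyl–O(H)CH₃⁺ > cyclohexyl–NH₃⁺

Same R in every case — rank the leaving groups.
Rank by basicity of the departing species: weakest base leaves most easily.
cyclohexyl–N₂⁺ loses N₂: no meaningful conjugate acid; N₂ departs as an exceptionally stable neutral molecule
cyclohexyl–OTf loses OTf⁻: pKₐ(CF₃SO₃H (triflic acid)) ≈ -14
cyclohexyl–O(H)CH₃⁺ loses R'OH: pKₐ(R'OH₂⁺) ≈ -2.4
cyclohexyl–NH₃⁺ loses NH₃: pKₐ(NH₄⁺) ≈ 9.2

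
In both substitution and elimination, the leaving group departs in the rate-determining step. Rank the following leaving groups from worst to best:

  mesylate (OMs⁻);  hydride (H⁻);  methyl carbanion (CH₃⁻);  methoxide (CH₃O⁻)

methyl carbanion (CH₃⁻) < hydride (H⁻) < methoxide (CH₃O⁻) < mesylate (OMs⁻)

mesylate (OMs⁻): pKₐ(CH₃SO₃H (MsOH)) ≈ -1.9
methoxide (CH₃O⁻): pKₐ(CH₃OH) ≈ 15.5
hydride (H⁻): pKₐ(H₂) ≈ 36
methyl carbanion (CH₃⁻): pKₐ(CH₄) ≈ 48
Listed from poorest to best leaving group as asked.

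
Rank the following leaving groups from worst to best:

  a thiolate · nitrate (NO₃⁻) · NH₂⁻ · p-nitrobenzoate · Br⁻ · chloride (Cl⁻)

NH₂⁻ < a thiolate < p-nitrobenzoate < nitrate (NO₃⁻) < chloride (Cl⁻) < Br⁻

Br⁻: pKₐ(HBr) ≈ -9
chloride (Cl⁻): pKₐ(HCl) ≈ -7
nitrate (NO₃⁻): pKₐ(HNO₃) ≈ -1.3
p-nitrobenzoate: pKₐ(p-nitrobenzoic acid) ≈ 3.4
a thiolate: pKₐ(RSH (a thiol)) ≈ 10.5
NH₂⁻: pKₐ(NH₃) ≈ 38
Reversing gives the worst-to-best order requested.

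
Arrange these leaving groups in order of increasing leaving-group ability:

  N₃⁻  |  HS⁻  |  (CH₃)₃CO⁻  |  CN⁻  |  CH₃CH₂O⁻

(CH₃)₃CO⁻ < CH₃CH₂O⁻ < CN⁻ < HS⁻ < N₃⁻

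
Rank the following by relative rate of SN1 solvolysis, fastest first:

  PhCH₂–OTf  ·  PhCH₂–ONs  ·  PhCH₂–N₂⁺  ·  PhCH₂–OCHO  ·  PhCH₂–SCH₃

PhCH₂–N₂⁺ > PhCH₂–OTf > PhCH₂–ONs > PhCH₂–OCHO > PhCH₂–SCH₃

The skeletons are identical, so relative rate is governed entirely by leaving-group ability.
Leaving-group ability tracks the stability of the departed species; conjugate-acid pKₐ is the usual yardstick (lower pKₐ → better LG).
PhCH₂–N₂⁺ loses N₂: no meaningful conjugate acid; N₂ departs as an exceptionally stable neutral molecule
PhCH₂–OTf loses OTf⁻: pKₐ(CF₃SO₃H (triflic acid)) ≈ -14
PhCH₂–ONs loses ONs⁻: pKₐ(p-O₂NC₆H₄SO₃H) ≈ -3.5
PhCH₂–OCHO loses HCOO⁻: pKₐ(HCOOH) ≈ 3.8
PhCH₂–SCH₃ loses RS⁻: pKₐ(RSH (a thiol)) ≈ 10.5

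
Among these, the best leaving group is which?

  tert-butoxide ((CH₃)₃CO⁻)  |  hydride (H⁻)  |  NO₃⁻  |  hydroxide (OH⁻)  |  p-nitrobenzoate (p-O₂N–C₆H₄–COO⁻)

NO₃⁻

Rank by basicity of the departing species: weakest base leaves most easily.
NO₃⁻: pKₐ(HNO₃) ≈ -1.3
p-nitrobenzoate (p-O₂N–C₆H₄–COO⁻): pKₐ(p-nitrobenzoic acid) ≈ 3.4
hydroxide (OH⁻): pKₐ(H₂O) ≈ 15.7
tert-butoxide ((CH₃)₃CO⁻): pKₐ(t-BuOH) ≈ 18
hydride (H⁻): pKₐ(H₂) ≈ 36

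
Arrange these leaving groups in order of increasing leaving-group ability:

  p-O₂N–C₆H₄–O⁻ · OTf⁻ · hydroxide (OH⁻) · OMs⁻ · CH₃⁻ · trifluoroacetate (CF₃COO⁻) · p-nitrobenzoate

CH₃⁻ < hydroxide (OH⁻) < p-O₂N–C₆H₄–O⁻ < p-nitrobenzoate < trifluoroacetate (CF₃COO⁻) < OMs⁻ < OTf⁻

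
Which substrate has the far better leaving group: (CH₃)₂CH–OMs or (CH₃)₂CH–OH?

(CH₃)₂CH–OMs

From (CH₃)₂CH–OH the departing group would be OH⁻ (pKₐ(H₂O) ≈ 15.7). Strong base; essentially never leaves without prior activation.
From (CH₃)₂CH–OMs the leaving group is OMs⁻ (pKₐ(CH₃SO₃H (MsOH)) ≈ -1.9). Resonance-delocalised alkanesulfonate.
(In practice (CH₃)₂CH–OMs is made from (CH₃)₂CH–OH by treatment with MsCl / Et₃N, converting the hydroxyl into a mesylate.)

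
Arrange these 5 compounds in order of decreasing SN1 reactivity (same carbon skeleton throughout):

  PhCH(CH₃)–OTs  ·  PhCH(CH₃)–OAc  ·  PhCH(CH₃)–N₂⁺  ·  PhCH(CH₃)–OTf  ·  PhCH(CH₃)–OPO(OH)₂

PhCH(CH₃)–N₂⁺ > PhCH(CH₃)–OTf > PhCH(CH₃)–OTs > PhCH(CH₃)–OPO(OH)₂ > PhCH(CH₃)–OAc

Same R in every case — rank the leaving groups.
A good leaving group is a weak base: the lower the pKₐ of its conjugate acid, the more readily it departs.
PhCH(CH₃)–N₂⁺ loses N₂: no meaningful conjugate acid; N₂ departs as an exceptionally stable neutral molecule
PhCH(CH₃)–OTf loses OTf⁻: pKₐ(CF₃SO₃H (triflic acid)) ≈ -14
PhCH(CH₃)–OTs loses OTs⁻: pKₐ(p-CH₃C₆H₄SO₃H (TsOH)) ≈ -2.8
PhCH(CH₃)–OPO(OH)₂ loses H₂PO₄⁻: pKₐ(H₃PO₄) ≈ 2.1
PhCH(CH₃)–OAc loses AcO⁻: pKₐ(CH₃COOH) ≈ 4.8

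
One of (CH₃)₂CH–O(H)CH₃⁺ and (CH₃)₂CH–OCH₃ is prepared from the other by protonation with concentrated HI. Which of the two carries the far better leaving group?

From (CH₃)₂CH–OCH₃ the departing group would be CH₃O⁻ (pKₐ(CH₃OH) ≈ 15.5). Strong base; alkoxides do not leave unassisted.
From (CH₃)₂CH–O(H)CH₃⁺ the leaving group is R'OH (pKₐ(R'OH₂⁺) ≈ -2.4). Neutral; leaves from a protonated ether (an oxonium ion, R–O(H)R'⁺).
Protonation with concentrated HI works by allowing neutral methanol, rather than methoxide, to depart, making (CH₃)₂CH–O(H)CH₃⁺ enormously more reactive.

(CH₃)₂CH–O(H)CH₃⁺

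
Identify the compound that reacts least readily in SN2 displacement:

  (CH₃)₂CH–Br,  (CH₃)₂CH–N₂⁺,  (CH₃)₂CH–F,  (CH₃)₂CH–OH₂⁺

With the same alkyl group throughout, only the leaving group differentiates the rates.
Leaving-group ability tracks the stability of the departed species; conjugate-acid pKₐ is the usual yardstick (lower pKₐ → better LG).
(CH₃)₂CH–N₂⁺ loses N₂: no meaningful conjugate acid; N₂ departs as an exceptionally stable neutral molecule
(CH₃)₂CH–Br loses Br⁻: pKₐ(HBr) ≈ -9
(CH₃)₂CH–OH₂⁺ loses H₂O: pKₐ(H₃O⁺) ≈ -1.7
(CH₃)₂CH–F loses F⁻: pKₐ(HF) ≈ 3.2

(CH₃)₂CH–F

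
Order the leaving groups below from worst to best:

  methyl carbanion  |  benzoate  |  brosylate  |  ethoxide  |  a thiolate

Rank by basicity of the departing species: weakest base leaves most easily.
brosylate: pKₐ(p-BrC₆H₄SO₃H) ≈ -2.8
benzoate: pKₐ(C₆H₅COOH) ≈ 4.2
a thiolate: pKₐ(RSH (a thiol)) ≈ 10.5
ethoxide: pKₐ(CH₃CH₂OH) ≈ 16
methyl carbanion: pKₐ(CH₄) ≈ 48
Reversing gives the worst-to-best order requested.

methyl carbanion < ethoxide < a thiolate < benzoate < brosylate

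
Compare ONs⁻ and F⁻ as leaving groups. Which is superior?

ONs⁻

ONs⁻ is the better leaving group.
pKₐ(p-O₂NC₆H₄SO₃H) ≈ -3.5 versus pKₐ(HF) ≈ 3.2: ONs⁻ is the much weaker base.
P-nitro group further stabilises the sulfonate.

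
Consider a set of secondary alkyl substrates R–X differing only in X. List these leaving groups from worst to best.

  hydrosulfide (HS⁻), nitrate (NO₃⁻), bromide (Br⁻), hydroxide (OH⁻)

hydroxide (OH⁻) < hydrosulfide (HS⁻) < nitrate (NO₃⁻) < bromide (Br⁻)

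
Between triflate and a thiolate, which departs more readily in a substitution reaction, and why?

triflate is the better leaving group.
pKₐ(CF₃SO₃H (triflic acid)) ≈ -14 versus pKₐ(RSH (a thiol)) ≈ 10.5: triflate is the much weaker base.
Charge spread over three oxygens and a CF₃ group; the premier leaving group in synthesis.

triflate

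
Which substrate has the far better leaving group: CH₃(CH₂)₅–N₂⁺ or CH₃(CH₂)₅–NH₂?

From CH₃(CH₂)₅–NH₂ the departing group would be NH₂⁻ (pKₐ(NH₃) ≈ 38). Extremely strong base; never a leaving group.
From CH₃(CH₂)₅–N₂⁺ the leaving group is N₂ (no meaningful conjugate acid; N₂ departs as an exceptionally stable neutral molecule).
(In practice CH₃(CH₂)₅–N₂⁺ is made from CH₃(CH₂)₅–NH₂ by diazotisation (NaNO₂ / HCl, 0 °C), generating a diazonium salt that expels N₂.)

CH₃(CH₂)₅–N₂⁺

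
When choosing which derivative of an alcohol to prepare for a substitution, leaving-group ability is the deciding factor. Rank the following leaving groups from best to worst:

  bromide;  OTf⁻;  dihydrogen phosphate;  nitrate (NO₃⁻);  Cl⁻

OTf⁻: pKₐ(CF₃SO₃H (triflic acid)) ≈ -14 — charge spread over three oxygens and a CF₃ group; the premier leaving group in synthesis
bromide: pKₐ(HBr) ≈ -9 — weak base; good leaving group
Cl⁻: pKₐ(HCl) ≈ -7 — moderately weak base
nitrate (NO₃⁻): pKₐ(HNO₃) ≈ -1.3 — resonance-delocalised over three oxygens
dihydrogen phosphate: pKₐ(H₃PO₄) ≈ 2.1

OTf⁻ > bromide > Cl⁻ > nitrate (NO₃⁻) > dihydrogen phosphate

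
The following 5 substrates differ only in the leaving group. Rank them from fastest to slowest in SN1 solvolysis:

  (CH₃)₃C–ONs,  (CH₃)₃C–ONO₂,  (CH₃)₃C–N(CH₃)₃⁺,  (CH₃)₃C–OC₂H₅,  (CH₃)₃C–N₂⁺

(CH₃)₃C–N₂⁺ > (CH₃)₃C–ONs > (CH₃)₃C–ONO₂ > (CH₃)₃C–N(CH₃)₃⁺ > (CH₃)₃C–OC₂H₅

The skeletons are identical, so relative rate is governed entirely by leaving-group ability.
Leaving-group ability tracks the stability of the departed species; conjugate-acid pKₐ is the usual yardstick (lower pKₐ → better LG).
(CH₃)₃C–N₂⁺ loses N₂: no meaningful conjugate acid; N₂ departs as an exceptionally stable neutral molecule
(CH₃)₃C–ONs loses ONs⁻: pKₐ(p-O₂NC₆H₄SO₃H) ≈ -3.5
(CH₃)₃C–ONO₂ loses NO₃⁻: pKₐ(HNO₃) ≈ -1.3
(CH₃)₃C–N(CH₃)₃⁺ loses NR'₃: pKₐ(R'₃NH⁺) ≈ 10.7
(CH₃)₃C–OC₂H₅ loses CH₃CH₂O⁻: pKₐ(CH₃CH₂OH) ≈ 16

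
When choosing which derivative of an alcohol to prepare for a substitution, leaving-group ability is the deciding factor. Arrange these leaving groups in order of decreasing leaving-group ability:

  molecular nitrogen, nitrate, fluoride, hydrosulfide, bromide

molecular nitrogen > bromide > nitrate > fluoride > hydrosulfide

The more stable X⁻ (or X) is on its own — i.e. the weaker a base it is — the better a leaving group it makes.
molecular nitrogen: no meaningful conjugate acid; N₂ departs as an exceptionally stable neutral molecule
bromide: pKₐ(HBr) ≈ -9
nitrate: pKₐ(HNO₃) ≈ -1.3
fluoride: pKₐ(HF) ≈ 3.2
hydrosulfide: pKₐ(H₂S) ≈ 7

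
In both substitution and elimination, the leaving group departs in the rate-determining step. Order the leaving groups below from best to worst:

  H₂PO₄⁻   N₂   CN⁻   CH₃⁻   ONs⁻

Rank by basicity of the departing species: weakest base leaves most easily.
N₂: no meaningful conjugate acid; N₂ departs as an exceptionally stable neutral molecule
ONs⁻: pKₐ(p-O₂NC₆H₄SO₃H) ≈ -3.5 — p-nitro group further stabilises the sulfonate
H₂PO₄⁻: pKₐ(H₃PO₄) ≈ 2.1 — moderate base; biological leaving group after further activation
CN⁻: pKₐ(HCN) ≈ 9.2
CH₃⁻: pKₐ(CH₄) ≈ 48 — unstabilised carbanion; the worst conceivable leaving group

N₂ > ONs⁻ > H₂PO₄⁻ > CN⁻ > CH₃⁻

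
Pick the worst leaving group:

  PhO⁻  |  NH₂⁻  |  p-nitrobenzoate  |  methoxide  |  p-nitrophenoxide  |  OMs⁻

NH₂⁻

OMs⁻: pKₐ(CH₃SO₃H (MsOH)) ≈ -1.9
p-nitrobenzoate: pKₐ(p-nitrobenzoic acid) ≈ 3.4
p-nitrophenoxide: pKₐ(p-nitrophenol) ≈ 7.2
PhO⁻: pKₐ(C₆H₅OH (phenol)) ≈ 10
methoxide: pKₐ(CH₃OH) ≈ 15.5
NH₂⁻: pKₐ(NH₃) ≈ 38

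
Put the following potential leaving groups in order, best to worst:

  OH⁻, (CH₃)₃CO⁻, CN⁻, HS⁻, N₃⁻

N₃⁻ > HS⁻ > CN⁻ > OH⁻ > (CH₃)₃CO⁻

A good leaving group is a weak base: the lower the pKₐ of its conjugate acid, the more readily it departs.
N₃⁻: pKₐ(HN₃) ≈ 4.7
HS⁻: pKₐ(H₂S) ≈ 7
CN⁻: pKₐ(HCN) ≈ 9.2
OH⁻: pKₐ(H₂O) ≈ 15.7
(CH₃)₃CO⁻: pKₐ(t-BuOH) ≈ 18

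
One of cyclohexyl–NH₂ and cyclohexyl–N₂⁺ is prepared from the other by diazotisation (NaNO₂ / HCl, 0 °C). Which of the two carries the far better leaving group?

From cyclohexyl–NH₂ the departing group would be NH₂⁻ (pKₐ(NH₃) ≈ 38). Extremely strong base; never a leaving group.
From cyclohexyl–N₂⁺ the leaving group is N₂ (no meaningful conjugate acid; N₂ departs as an exceptionally stable neutral molecule).
Diazotisation (NaNO₂ / HCl, 0 °C) works by generating a diazonium salt that expels N₂, making cyclohexyl–N₂⁺ enormously more reactive.

cyclohexyl–N₂⁺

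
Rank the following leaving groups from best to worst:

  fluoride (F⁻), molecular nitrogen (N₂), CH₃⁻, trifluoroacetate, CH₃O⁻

molecular nitrogen (N₂) > trifluoroacetate > fluoride (F⁻) > CH₃O⁻ > CH₃⁻

Rank by basicity of the departing species: weakest base leaves most easily.
molecular nitrogen (N₂): no meaningful conjugate acid; N₂ departs as an exceptionally stable neutral molecule
trifluoroacetate: pKₐ(CF₃COOH) ≈ 0.2
fluoride (F⁻): pKₐ(HF) ≈ 3.2
CH₃O⁻: pKₐ(CH₃OH) ≈ 15.5
CH₃⁻: pKₐ(CH₄) ≈ 48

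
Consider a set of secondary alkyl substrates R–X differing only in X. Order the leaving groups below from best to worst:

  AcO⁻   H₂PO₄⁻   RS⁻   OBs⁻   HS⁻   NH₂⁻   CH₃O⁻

OBs⁻ > H₂PO₄⁻ > AcO⁻ > HS⁻ > RS⁻ > CH₃O⁻ > NH₂⁻

Leaving-group ability tracks the stability of the departed species; conjugate-acid pKₐ is the usual yardstick (lower pKₐ → better LG).
OBs⁻: pKₐ(p-BrC₆H₄SO₃H) ≈ -2.8 — arenesulfonate with a p-bromo substituent
H₂PO₄⁻: pKₐ(H₃PO₄) ≈ 2.1
AcO⁻: pKₐ(CH₃COOH) ≈ 4.8 — resonance-stabilised but still a weak base
HS⁻: pKₐ(H₂S) ≈ 7 — larger and more polarisable than the oxygen analogue
RS⁻: pKₐ(RSH (a thiol)) ≈ 10.5
CH₃O⁻: pKₐ(CH₃OH) ≈ 15.5
NH₂⁻: pKₐ(NH₃) ≈ 38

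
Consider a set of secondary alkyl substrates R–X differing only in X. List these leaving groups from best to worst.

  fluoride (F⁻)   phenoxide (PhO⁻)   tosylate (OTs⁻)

tosylate (OTs⁻) > fluoride (F⁻) > phenoxide (PhO⁻)

Leaving-group ability tracks the stability of the departed species; conjugate-acid pKₐ is the usual yardstick (lower pKₐ → better LG).
tosylate (OTs⁻): pKₐ(p-CH₃C₆H₄SO₃H (TsOH)) ≈ -2.8
fluoride (F⁻): pKₐ(HF) ≈ 3.2
phenoxide (PhO⁻): pKₐ(C₆H₅OH (phenol)) ≈ 10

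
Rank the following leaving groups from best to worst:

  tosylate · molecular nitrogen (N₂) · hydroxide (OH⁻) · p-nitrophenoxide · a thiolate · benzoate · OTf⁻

A good leaving group is a weak base: the lower the pKₐ of its conjugate acid, the more readily it departs.
molecular nitrogen (N₂): no meaningful conjugate acid; N₂ departs as an exceptionally stable neutral molecule
OTf⁻: pKₐ(CF₃SO₃H (triflic acid)) ≈ -14
tosylate: pKₐ(p-CH₃C₆H₄SO₃H (TsOH)) ≈ -2.8
benzoate: pKₐ(C₆H₅COOH) ≈ 4.2
p-nitrophenoxide: pKₐ(p-nitrophenol) ≈ 7.2
a thiolate: pKₐ(RSH (a thiol)) ≈ 10.5
hydroxide (OH⁻): pKₐ(H₂O) ≈ 15.7

molecular nitrogen (N₂) > OTf⁻ > tosylate > benzoate > p-nitrophenoxide > a thiolate > hydroxide (OH⁻)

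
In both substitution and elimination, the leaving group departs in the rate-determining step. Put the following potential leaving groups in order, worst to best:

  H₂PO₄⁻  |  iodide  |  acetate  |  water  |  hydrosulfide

hydrosulfide < acetate < H₂PO₄⁻ < water < iodide

iodide: pKₐ(HI) ≈ -10 — large, highly polarisable; very weak base
water: pKₐ(H₃O⁺) ≈ -1.7 — neutral; leaves from a protonated alcohol (R–OH₂⁺)
H₂PO₄⁻: pKₐ(H₃PO₄) ≈ 2.1 — moderate base; biological leaving group after further activation
acetate: pKₐ(CH₃COOH) ≈ 4.8 — resonance-stabilised but still a weak base
hydrosulfide: pKₐ(H₂S) ≈ 7 — larger and more polarisable than the oxygen analogue
Listed from poorest to best leaving group as asked.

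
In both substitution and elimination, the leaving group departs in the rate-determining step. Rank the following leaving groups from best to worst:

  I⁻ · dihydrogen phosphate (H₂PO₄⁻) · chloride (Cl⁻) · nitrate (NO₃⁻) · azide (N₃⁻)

I⁻ > chloride (Cl⁻) > nitrate (NO₃⁻) > dihydrogen phosphate (H₂PO₄⁻) > azide (N₃⁻)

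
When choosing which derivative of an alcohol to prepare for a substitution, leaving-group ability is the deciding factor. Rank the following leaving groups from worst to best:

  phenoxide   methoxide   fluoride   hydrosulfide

methoxide < phenoxide < hydrosulfide < fluoride

A good leaving group is a weak base: the lower the pKₐ of its conjugate acid, the more readily it departs.
fluoride: pKₐ(HF) ≈ 3.2
hydrosulfide: pKₐ(H₂S) ≈ 7
phenoxide: pKₐ(C₆H₅OH (phenol)) ≈ 10
methoxide: pKₐ(CH₃OH) ≈ 15.5
Reversing gives the worst-to-best order requested.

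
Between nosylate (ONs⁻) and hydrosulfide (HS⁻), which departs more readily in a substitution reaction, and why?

nosylate (ONs⁻) is the better leaving group.
pKₐ(p-O₂NC₆H₄SO₃H) ≈ -3.5 versus pKₐ(H₂S) ≈ 7: nosylate (ONs⁻) is the much weaker base.
P-nitro group further stabilises the sulfonate.

nosylate (ONs⁻)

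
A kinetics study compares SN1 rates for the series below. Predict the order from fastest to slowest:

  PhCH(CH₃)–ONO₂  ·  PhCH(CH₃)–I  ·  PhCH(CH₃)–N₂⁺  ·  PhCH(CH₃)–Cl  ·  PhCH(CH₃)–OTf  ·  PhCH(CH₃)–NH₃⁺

PhCH(CH₃)–N₂⁺ > PhCH(CH₃)–OTf > PhCH(CH₃)–I > PhCH(CH₃)–Cl > PhCH(CH₃)–ONO₂ > PhCH(CH₃)–NH₃⁺

The skeletons are identical, so relative rate is governed entirely by leaving-group ability.
The more stable X⁻ (or X) is on its own — i.e. the weaker a base it is — the better a leaving group it makes.
PhCH(CH₃)–N₂⁺ loses N₂: no meaningful conjugate acid; N₂ departs as an exceptionally stable neutral molecule
PhCH(CH₃)–OTf loses OTf⁻: pKₐ(CF₃SO₃H (triflic acid)) ≈ -14
PhCH(CH₃)–I loses I⁻: pKₐ(HI) ≈ -10
PhCH(CH₃)–Cl loses Cl⁻: pKₐ(HCl) ≈ -7
PhCH(CH₃)–ONO₂ loses NO₃⁻: pKₐ(HNO₃) ≈ -1.3
PhCH(CH₃)–NH₃⁺ loses NH₃: pKₐ(NH₄⁺) ≈ 9.2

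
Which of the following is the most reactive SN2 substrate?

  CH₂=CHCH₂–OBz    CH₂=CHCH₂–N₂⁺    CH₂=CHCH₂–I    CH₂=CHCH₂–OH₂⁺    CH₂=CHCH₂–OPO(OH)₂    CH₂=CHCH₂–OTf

CH₂=CHCH₂–N₂⁺

Same R in every case — rank the leaving groups.
A good leaving group is a weak base: the lower the pKₐ of its conjugate acid, the more readily it departs.
CH₂=CHCH₂–N₂⁺ loses N₂: no meaningful conjugate acid; N₂ departs as an exceptionally stable neutral molecule
CH₂=CHCH₂–OTf loses OTf⁻: pKₐ(CF₃SO₃H (triflic acid)) ≈ -14
CH₂=CHCH₂–I loses I⁻: pKₐ(HI) ≈ -10
CH₂=CHCH₂–OH₂⁺ loses H₂O: pKₐ(H₃O⁺) ≈ -1.7
CH₂=CHCH₂–OPO(OH)₂ loses H₂PO₄⁻: pKₐ(H₃PO₄) ≈ 2.1
CH₂=CHCH₂–OBz loses PhCOO⁻: pKₐ(C₆H₅COOH) ≈ 4.2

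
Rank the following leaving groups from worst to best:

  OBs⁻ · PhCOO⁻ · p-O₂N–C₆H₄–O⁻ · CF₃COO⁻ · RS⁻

The more stable X⁻ (or X) is on its own — i.e. the weaker a base it is — the better a leaving group it makes.
OBs⁻: pKₐ(p-BrC₆H₄SO₃H) ≈ -2.8
CF₃COO⁻: pKₐ(CF₃COOH) ≈ 0.2
PhCOO⁻: pKₐ(C₆H₅COOH) ≈ 4.2
p-O₂N–C₆H₄–O⁻: pKₐ(p-nitrophenol) ≈ 7.2
RS⁻: pKₐ(RSH (a thiol)) ≈ 10.5
Listed from poorest to best leaving group as asked.

RS⁻ < p-O₂N–C₆H₄–O⁻ < PhCOO⁻ < CF₃COO⁻ < OBs⁻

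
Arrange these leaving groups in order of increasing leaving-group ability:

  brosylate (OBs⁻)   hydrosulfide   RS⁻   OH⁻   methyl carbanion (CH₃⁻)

methyl carbanion (CH₃⁻) < OH⁻ < RS⁻ < hydrosulfide < brosylate (OBs⁻)

The more stable X⁻ (or X) is on its own — i.e. the weaker a base it is — the better a leaving group it makes.
brosylate (OBs⁻): pKₐ(p-BrC₆H₄SO₃H) ≈ -2.8
hydrosulfide: pKₐ(H₂S) ≈ 7
RS⁻: pKₐ(RSH (a thiol)) ≈ 10.5
OH⁻: pKₐ(H₂O) ≈ 15.7
methyl carbanion (CH₃⁻): pKₐ(CH₄) ≈ 48
The question asks for worst first, so the sequence is read in increasing leaving-group ability.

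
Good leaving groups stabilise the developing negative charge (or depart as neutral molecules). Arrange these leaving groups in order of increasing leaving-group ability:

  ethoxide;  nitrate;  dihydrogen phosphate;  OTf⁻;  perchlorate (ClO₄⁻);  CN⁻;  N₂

ethoxide < CN⁻ < dihydrogen phosphate < nitrate < perchlorate (ClO₄⁻) < OTf⁻ < N₂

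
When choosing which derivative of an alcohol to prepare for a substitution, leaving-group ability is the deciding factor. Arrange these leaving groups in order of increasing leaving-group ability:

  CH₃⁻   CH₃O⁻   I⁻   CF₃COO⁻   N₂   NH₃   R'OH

The more stable X⁻ (or X) is on its own — i.e. the weaker a base it is — the better a leaving group it makes.
N₂: no meaningful conjugate acid; N₂ departs as an exceptionally stable neutral molecule
I⁻: pKₐ(HI) ≈ -10
R'OH: pKₐ(R'OH₂⁺) ≈ -2.4 — neutral; leaves from a protonated ether (an oxonium ion, R–O(H)R'⁺)
CF₃COO⁻: pKₐ(CF₃COOH) ≈ 0.2 — strongly electron-withdrawing CF₃ stabilises the carboxylate
NH₃: pKₐ(NH₄⁺) ≈ 9.2
CH₃O⁻: pKₐ(CH₃OH) ≈ 15.5 — strong base; alkoxides do not leave unassisted
CH₃⁻: pKₐ(CH₄) ≈ 48 — unstabilised carbanion; the worst conceivable leaving group
The question asks for worst first, so the sequence is read in increasing leaving-group ability.

CH₃⁻ < CH₃O⁻ < NH₃ < CF₃COO⁻ < R'OH < I⁻ < N₂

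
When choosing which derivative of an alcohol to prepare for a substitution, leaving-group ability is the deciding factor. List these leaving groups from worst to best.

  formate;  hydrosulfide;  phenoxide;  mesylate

phenoxide < hydrosulfide < formate < mesylate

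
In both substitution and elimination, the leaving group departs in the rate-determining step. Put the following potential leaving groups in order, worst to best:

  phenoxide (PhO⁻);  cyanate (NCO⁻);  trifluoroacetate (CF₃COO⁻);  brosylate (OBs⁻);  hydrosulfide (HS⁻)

phenoxide (PhO⁻) < hydrosulfide (HS⁻) < cyanate (NCO⁻) < trifluoroacetate (CF₃COO⁻) < brosylate (OBs⁻)

A good leaving group is a weak base: the lower the pKₐ of its conjugate acid, the more readily it departs.
brosylate (OBs⁻): pKₐ(p-BrC₆H₄SO₃H) ≈ -2.8 — arenesulfonate with a p-bromo substituent
trifluoroacetate (CF₃COO⁻): pKₐ(CF₃COOH) ≈ 0.2 — strongly electron-withdrawing CF₃ stabilises the carboxylate
cyanate (NCO⁻): pKₐ(HOCN) ≈ 3.5
hydrosulfide (HS⁻): pKₐ(H₂S) ≈ 7
phenoxide (PhO⁻): pKₐ(C₆H₅OH (phenol)) ≈ 10
Listed from poorest to best leaving group as asked.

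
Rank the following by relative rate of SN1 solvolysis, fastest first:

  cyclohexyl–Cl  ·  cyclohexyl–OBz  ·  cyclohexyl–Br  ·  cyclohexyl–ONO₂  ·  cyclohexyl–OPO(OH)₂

Identical carbon frameworks mean the comparison reduces to leaving-group quality.
Rank by basicity of the departing species: weakest base leaves most easily.
cyclohexyl–Br loses Br⁻: pKₐ(HBr) ≈ -9
cyclohexyl–Cl loses Cl⁻: pKₐ(HCl) ≈ -7
cyclohexyl–ONO₂ loses NO₃⁻: pKₐ(HNO₃) ≈ -1.3
cyclohexyl–OPO(OH)₂ loses H₂PO₄⁻: pKₐ(H₃PO₄) ≈ 2.1
cyclohexyl–OBz loses PhCOO⁻: pKₐ(C₆H₅COOH) ≈ 4.2

cyclohexyl–Br > cyclohexyl–Cl > cyclohexyl–ONO₂ > cyclohexyl–OPO(OH)₂ > cyclohexyl–OBz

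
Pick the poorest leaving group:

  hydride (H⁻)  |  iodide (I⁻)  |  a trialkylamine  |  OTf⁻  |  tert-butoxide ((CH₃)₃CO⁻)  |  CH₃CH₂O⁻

hydride (H⁻)

OTf⁻: pKₐ(CF₃SO₃H (triflic acid)) ≈ -14
iodide (I⁻): pKₐ(HI) ≈ -10
a trialkylamine: pKₐ(R'₃NH⁺) ≈ 10.7
CH₃CH₂O⁻: pKₐ(CH₃CH₂OH) ≈ 16
tert-butoxide ((CH₃)₃CO⁻): pKₐ(t-BuOH) ≈ 18
hydride (H⁻): pKₐ(H₂) ≈ 36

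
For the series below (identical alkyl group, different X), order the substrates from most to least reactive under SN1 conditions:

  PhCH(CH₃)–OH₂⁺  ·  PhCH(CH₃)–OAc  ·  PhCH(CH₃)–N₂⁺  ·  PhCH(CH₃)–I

PhCH(CH₃)–N₂⁺ > PhCH(CH₃)–I > PhCH(CH₃)–OH₂⁺ > PhCH(CH₃)–OAc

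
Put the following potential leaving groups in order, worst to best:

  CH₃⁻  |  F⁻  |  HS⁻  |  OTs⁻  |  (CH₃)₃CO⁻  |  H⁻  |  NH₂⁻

A good leaving group is a weak base: the lower the pKₐ of its conjugate acid, the more readily it departs.
OTs⁻: pKₐ(p-CH₃C₆H₄SO₃H (TsOH)) ≈ -2.8
F⁻: pKₐ(HF) ≈ 3.2 — small and strongly basic; the poor halide leaving group
HS⁻: pKₐ(H₂S) ≈ 7 — larger and more polarisable than the oxygen analogue
(CH₃)₃CO⁻: pKₐ(t-BuOH) ≈ 18 — bulky, strongly basic alkoxide
H⁻: pKₐ(H₂) ≈ 36 — extremely strong base; leaves only in special hydride-transfer contexts
NH₂⁻: pKₐ(NH₃) ≈ 38 — extremely strong base; never a leaving group
CH₃⁻: pKₐ(CH₄) ≈ 48
Reversing gives the worst-to-best order requested.

CH₃⁻ < NH₂⁻ < H⁻ < (CH₃)₃CO⁻ < HS⁻ < F⁻ < OTs⁻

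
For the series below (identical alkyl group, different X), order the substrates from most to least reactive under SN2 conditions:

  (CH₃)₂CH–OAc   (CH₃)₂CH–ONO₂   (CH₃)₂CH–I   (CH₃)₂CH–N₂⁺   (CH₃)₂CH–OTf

(CH₃)₂CH–N₂⁺ > (CH₃)₂CH–OTf > (CH₃)₂CH–I > (CH₃)₂CH–ONO₂ > (CH₃)₂CH–OAc

With the same alkyl group throughout, only the leaving group differentiates the rates.
The more stable X⁻ (or X) is on its own — i.e. the weaker a base it is — the better a leaving group it makes.
(CH₃)₂CH–N₂⁺ loses N₂: no meaningful conjugate acid; N₂ departs as an exceptionally stable neutral molecule
(CH₃)₂CH–OTf loses OTf⁻: pKₐ(CF₃SO₃H (triflic acid)) ≈ -14
(CH₃)₂CH–I loses I⁻: pKₐ(HI) ≈ -10
(CH₃)₂CH–ONO₂ loses NO₃⁻: pKₐ(HNO₃) ≈ -1.3
(CH₃)₂CH–OAc loses AcO⁻: pKₐ(CH₃COOH) ≈ 4.8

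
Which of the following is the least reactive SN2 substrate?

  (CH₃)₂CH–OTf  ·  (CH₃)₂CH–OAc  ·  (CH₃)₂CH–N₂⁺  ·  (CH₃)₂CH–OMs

(CH₃)₂CH–OAc

Same R in every case — rank the leaving groups.
The more stable X⁻ (or X) is on its own — i.e. the weaker a base it is — the better a leaving group it makes.
(CH₃)₂CH–N₂⁺ loses N₂: no meaningful conjugate acid; N₂ departs as an exceptionally stable neutral molecule
(CH₃)₂CH–OTf loses OTf⁻: pKₐ(CF₃SO₃H (triflic acid)) ≈ -14
(CH₃)₂CH–OMs loses OMs⁻: pKₐ(CH₃SO₃H (MsOH)) ≈ -1.9
(CH₃)₂CH–OAc loses AcO⁻: pKₐ(CH₃COOH) ≈ 4.8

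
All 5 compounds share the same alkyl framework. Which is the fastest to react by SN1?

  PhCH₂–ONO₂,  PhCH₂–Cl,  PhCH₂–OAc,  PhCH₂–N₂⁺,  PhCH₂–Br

The skeletons are identical, so relative rate is governed entirely by leaving-group ability.
The more stable X⁻ (or X) is on its own — i.e. the weaker a base it is — the better a leaving group it makes.
PhCH₂–N₂⁺ loses N₂: no meaningful conjugate acid; N₂ departs as an exceptionally stable neutral molecule
PhCH₂–Br loses Br⁻: pKₐ(HBr) ≈ -9
PhCH₂–Cl loses Cl⁻: pKₐ(HCl) ≈ -7
PhCH₂–ONO₂ loses NO₃⁻: pKₐ(HNO₃) ≈ -1.3
PhCH₂–OAc loses AcO⁻: pKₐ(CH₃COOH) ≈ 4.8

PhCH₂–N₂⁺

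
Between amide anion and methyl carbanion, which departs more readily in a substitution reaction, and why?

amide anion

amide anion is the better leaving group.
pKₐ(NH₃) ≈ 38 versus pKₐ(CH₄) ≈ 48: amide anion is the much weaker base.
Extremely strong base; never a leaving group.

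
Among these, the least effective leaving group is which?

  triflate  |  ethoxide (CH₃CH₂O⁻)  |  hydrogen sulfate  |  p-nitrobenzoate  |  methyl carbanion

A good leaving group is a weak base: the lower the pKₐ of its conjugate acid, the more readily it departs.
triflate: pKₐ(CF₃SO₃H (triflic acid)) ≈ -14
hydrogen sulfate: pKₐ(H₂SO₄) ≈ -3
p-nitrobenzoate: pKₐ(p-nitrobenzoic acid) ≈ 3.4
ethoxide (CH₃CH₂O⁻): pKₐ(CH₃CH₂OH) ≈ 16
methyl carbanion: pKₐ(CH₄) ≈ 48

methyl carbanion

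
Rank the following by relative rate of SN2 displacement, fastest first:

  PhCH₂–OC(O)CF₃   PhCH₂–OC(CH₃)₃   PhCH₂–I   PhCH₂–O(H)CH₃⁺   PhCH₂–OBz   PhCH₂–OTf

Identical carbon frameworks mean the comparison reduces to leaving-group quality.
The more stable X⁻ (or X) is on its own — i.e. the weaker a base it is — the better a leaving group it makes.
PhCH₂–OTf loses OTf⁻: pKₐ(CF₃SO₃H (triflic acid)) ≈ -14
PhCH₂–I loses I⁻: pKₐ(HI) ≈ -10
PhCH₂–O(H)CH₃⁺ loses R'OH: pKₐ(R'OH₂⁺) ≈ -2.4
PhCH₂–OC(O)CF₃ loses CF₃COO⁻: pKₐ(CF₃COOH) ≈ 0.2
PhCH₂–OBz loses PhCOO⁻: pKₐ(C₆H₅COOH) ≈ 4.2
PhCH₂–OC(CH₃)₃ loses (CH₃)₃CO⁻: pKₐ(t-BuOH) ≈ 18

PhCH₂–OTf > PhCH₂–I > PhCH₂–O(H)CH₃⁺ > PhCH₂–OC(O)CF₃ > PhCH₂–OBz > PhCH₂–OC(CH₃)₃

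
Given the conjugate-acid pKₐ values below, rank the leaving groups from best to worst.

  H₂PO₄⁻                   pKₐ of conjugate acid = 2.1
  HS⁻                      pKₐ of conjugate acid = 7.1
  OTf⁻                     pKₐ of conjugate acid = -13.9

Lower conjugate-acid pKₐ ⇒ weaker base ⇒ better leaving group.
Sorting by the given values: OTf⁻ (-13.9), H₂PO₄⁻ (2.1), HS⁻ (7.1).

OTf⁻ > H₂PO₄⁻ > HS⁻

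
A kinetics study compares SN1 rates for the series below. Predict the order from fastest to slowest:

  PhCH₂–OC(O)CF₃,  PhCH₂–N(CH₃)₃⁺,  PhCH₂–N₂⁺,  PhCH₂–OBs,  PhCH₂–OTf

The skeletons are identical, so relative rate is governed entirely by leaving-group ability.
Leaving-group ability tracks the stability of the departed species; conjugate-acid pKₐ is the usual yardstick (lower pKₐ → better LG).
PhCH₂–N₂⁺ loses N₂: no meaningful conjugate acid; N₂ departs as an exceptionally stable neutral molecule
PhCH₂–OTf loses OTf⁻: pKₐ(CF₃SO₃H (triflic acid)) ≈ -14
PhCH₂–OBs loses OBs⁻: pKₐ(p-BrC₆H₄SO₃H) ≈ -2.8
PhCH₂–OC(O)CF₃ loses CF₃COO⁻: pKₐ(CF₃COOH) ≈ 0.2
PhCH₂–N(CH₃)₃⁺ loses NR'₃: pKₐ(R'₃NH⁺) ≈ 10.7

PhCH₂–N₂⁺ > PhCH₂–OTf > PhCH₂–OBs > PhCH₂–OC(O)CF₃ > PhCH₂–N(CH₃)₃⁺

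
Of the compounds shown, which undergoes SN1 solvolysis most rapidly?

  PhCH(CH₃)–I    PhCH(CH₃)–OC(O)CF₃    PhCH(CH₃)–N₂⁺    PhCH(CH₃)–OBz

With the same alkyl group throughout, only the leaving group differentiates the rates.
Rank by basicity of the departing species: weakest base leaves most easily.
PhCH(CH₃)–N₂⁺ loses N₂: no meaningful conjugate acid; N₂ departs as an exceptionally stable neutral molecule
PhCH(CH₃)–I loses I⁻: pKₐ(HI) ≈ -10
PhCH(CH₃)–OC(O)CF₃ loses CF₃COO⁻: pKₐ(CF₃COOH) ≈ 0.2
PhCH(CH₃)–OBz loses PhCOO⁻: pKₐ(C₆H₅COOH) ≈ 4.2

PhCH(CH₃)–N₂⁺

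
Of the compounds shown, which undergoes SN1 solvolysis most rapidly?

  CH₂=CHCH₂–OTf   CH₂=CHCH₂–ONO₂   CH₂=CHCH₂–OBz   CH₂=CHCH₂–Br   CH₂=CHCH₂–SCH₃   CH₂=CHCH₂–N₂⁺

CH₂=CHCH₂–N₂⁺

Same R in every case — rank the leaving groups.
Rank by basicity of the departing species: weakest base leaves most easily.
CH₂=CHCH₂–N₂⁺ loses N₂: no meaningful conjugate acid; N₂ departs as an exceptionally stable neutral molecule
CH₂=CHCH₂–OTf loses OTf⁻: pKₐ(CF₃SO₃H (triflic acid)) ≈ -14
CH₂=CHCH₂–Br loses Br⁻: pKₐ(HBr) ≈ -9
CH₂=CHCH₂–ONO₂ loses NO₃⁻: pKₐ(HNO₃) ≈ -1.3
CH₂=CHCH₂–OBz loses PhCOO⁻: pKₐ(C₆H₅COOH) ≈ 4.2
CH₂=CHCH₂–SCH₃ loses RS⁻: pKₐ(RSH (a thiol)) ≈ 10.5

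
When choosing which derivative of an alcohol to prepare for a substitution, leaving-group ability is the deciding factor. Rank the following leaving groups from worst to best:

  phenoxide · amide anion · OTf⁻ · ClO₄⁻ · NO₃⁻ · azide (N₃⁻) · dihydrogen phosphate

amide anion < phenoxide < azide (N₃⁻) < dihydrogen phosphate < NO₃⁻ < ClO₄⁻ < OTf⁻

A good leaving group is a weak base: the lower the pKₐ of its conjugate acid, the more readily it departs.
OTf⁻: pKₐ(CF₃SO₃H (triflic acid)) ≈ -14
ClO₄⁻: pKₐ(HClO₄) ≈ -10
NO₃⁻: pKₐ(HNO₃) ≈ -1.3
dihydrogen phosphate: pKₐ(H₃PO₄) ≈ 2.1
azide (N₃⁻): pKₐ(HN₃) ≈ 4.7
phenoxide: pKₐ(C₆H₅OH (phenol)) ≈ 10
amide anion: pKₐ(NH₃) ≈ 38
Reversing gives the worst-to-best order requested.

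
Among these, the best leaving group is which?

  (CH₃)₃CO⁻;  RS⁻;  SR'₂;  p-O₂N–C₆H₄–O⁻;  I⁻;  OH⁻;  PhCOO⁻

I⁻: pKₐ(HI) ≈ -10
SR'₂: pKₐ(R'₂SH⁺) ≈ -7
PhCOO⁻: pKₐ(C₆H₅COOH) ≈ 4.2
p-O₂N–C₆H₄–O⁻: pKₐ(p-nitrophenol) ≈ 7.2
RS⁻: pKₐ(RSH (a thiol)) ≈ 10.5
OH⁻: pKₐ(H₂O) ≈ 15.7
(CH₃)₃CO⁻: pKₐ(t-BuOH) ≈ 18

I⁻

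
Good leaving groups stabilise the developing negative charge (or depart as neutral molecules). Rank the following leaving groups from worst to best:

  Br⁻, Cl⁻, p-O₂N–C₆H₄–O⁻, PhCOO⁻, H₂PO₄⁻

p-O₂N–C₆H₄–O⁻ < PhCOO⁻ < H₂PO₄⁻ < Cl⁻ < Br⁻

The more stable X⁻ (or X) is on its own — i.e. the weaker a base it is — the better a leaving group it makes.
Br⁻: pKₐ(HBr) ≈ -9 — weak base; good leaving group
Cl⁻: pKₐ(HCl) ≈ -7 — moderately weak base
H₂PO₄⁻: pKₐ(H₃PO₄) ≈ 2.1 — moderate base; biological leaving group after further activation
PhCOO⁻: pKₐ(C₆H₅COOH) ≈ 4.2
p-O₂N–C₆H₄–O⁻: pKₐ(p-nitrophenol) ≈ 7.2
Reversing gives the worst-to-best order requested.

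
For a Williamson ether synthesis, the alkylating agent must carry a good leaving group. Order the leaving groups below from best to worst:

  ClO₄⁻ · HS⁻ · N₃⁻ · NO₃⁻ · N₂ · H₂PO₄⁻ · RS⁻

A good leaving group is a weak base: the lower the pKₐ of its conjugate acid, the more readily it departs.
N₂: no meaningful conjugate acid; N₂ departs as an exceptionally stable neutral molecule
ClO₄⁻: pKₐ(HClO₄) ≈ -10
NO₃⁻: pKₐ(HNO₃) ≈ -1.3
H₂PO₄⁻: pKₐ(H₃PO₄) ≈ 2.1
N₃⁻: pKₐ(HN₃) ≈ 4.7
HS⁻: pKₐ(H₂S) ≈ 7
RS⁻: pKₐ(RSH (a thiol)) ≈ 10.5

N₂ > ClO₄⁻ > NO₃⁻ > H₂PO₄⁻ > N₃⁻ > HS⁻ > RS⁻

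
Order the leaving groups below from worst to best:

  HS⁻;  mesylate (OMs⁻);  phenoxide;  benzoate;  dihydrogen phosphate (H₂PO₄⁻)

phenoxide < HS⁻ < benzoate < dihydrogen phosphate (H₂PO₄⁻) < mesylate (OMs⁻)

Rank by basicity of the departing species: weakest base leaves most easily.
mesylate (OMs⁻): pKₐ(CH₃SO₃H (MsOH)) ≈ -1.9
dihydrogen phosphate (H₂PO₄⁻): pKₐ(H₃PO₄) ≈ 2.1
benzoate: pKₐ(C₆H₅COOH) ≈ 4.2
HS⁻: pKₐ(H₂S) ≈ 7
phenoxide: pKₐ(C₆H₅OH (phenol)) ≈ 10
Reversing gives the worst-to-best order requested.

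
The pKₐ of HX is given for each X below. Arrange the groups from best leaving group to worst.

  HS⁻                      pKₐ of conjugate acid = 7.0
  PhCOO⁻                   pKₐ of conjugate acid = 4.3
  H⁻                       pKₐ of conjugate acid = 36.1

Lower conjugate-acid pKₐ ⇒ weaker base ⇒ better leaving group.
Sorting by the given values: PhCOO⁻ (4.3), HS⁻ (7.0), H⁻ (36.1).

PhCOO⁻ > HS⁻ > H⁻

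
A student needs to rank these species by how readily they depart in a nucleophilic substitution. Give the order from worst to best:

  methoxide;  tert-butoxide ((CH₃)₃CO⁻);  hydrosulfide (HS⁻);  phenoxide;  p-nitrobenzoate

tert-butoxide ((CH₃)₃CO⁻) < methoxide < phenoxide < hydrosulfide (HS⁻) < p-nitrobenzoate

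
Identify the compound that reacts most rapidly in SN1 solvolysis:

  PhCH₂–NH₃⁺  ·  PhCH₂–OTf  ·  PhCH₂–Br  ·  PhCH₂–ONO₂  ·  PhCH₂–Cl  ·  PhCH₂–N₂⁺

PhCH₂–N₂⁺

Same R in every case — rank the leaving groups.
A good leaving group is a weak base: the lower the pKₐ of its conjugate acid, the more readily it departs.
PhCH₂–N₂⁺ loses N₂: no meaningful conjugate acid; N₂ departs as an exceptionally stable neutral molecule
PhCH₂–OTf loses OTf⁻: pKₐ(CF₃SO₃H (triflic acid)) ≈ -14
PhCH₂–Br loses Br⁻: pKₐ(HBr) ≈ -9
PhCH₂–Cl loses Cl⁻: pKₐ(HCl) ≈ -7
PhCH₂–ONO₂ loses NO₃⁻: pKₐ(HNO₃) ≈ -1.3
PhCH₂–NH₃⁺ loses NH₃: pKₐ(NH₄⁺) ≈ 9.2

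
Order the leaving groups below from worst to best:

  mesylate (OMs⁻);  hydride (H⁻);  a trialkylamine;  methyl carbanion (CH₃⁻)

methyl carbanion (CH₃⁻) < hydride (H⁻) < a trialkylamine < mesylate (OMs⁻)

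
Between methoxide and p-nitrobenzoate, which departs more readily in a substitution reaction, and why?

p-nitrobenzoate

p-nitrobenzoate is the better leaving group.
pKₐ(p-nitrobenzoic acid) ≈ 3.4 versus pKₐ(CH₃OH) ≈ 15.5: p-nitrobenzoate is the much weaker base.
Electron-withdrawing nitro group stabilises the carboxylate.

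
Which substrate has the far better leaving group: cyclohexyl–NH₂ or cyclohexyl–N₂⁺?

cyclohexyl–N₂⁺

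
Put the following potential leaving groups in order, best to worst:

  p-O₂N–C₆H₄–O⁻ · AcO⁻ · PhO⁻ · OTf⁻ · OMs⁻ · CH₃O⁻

OTf⁻ > OMs⁻ > AcO⁻ > p-O₂N–C₆H₄–O⁻ > PhO⁻ > CH₃O⁻

Rank by basicity of the departing species: weakest base leaves most easily.
OTf⁻: pKₐ(CF₃SO₃H (triflic acid)) ≈ -14
OMs⁻: pKₐ(CH₃SO₃H (MsOH)) ≈ -1.9 — resonance-delocalised alkanesulfonate
AcO⁻: pKₐ(CH₃COOH) ≈ 4.8 — resonance-stabilised but still a weak base
p-O₂N–C₆H₄–O⁻: pKₐ(p-nitrophenol) ≈ 7.2
PhO⁻: pKₐ(C₆H₅OH (phenol)) ≈ 10 — resonance into the ring helps, but still a poor LG
CH₃O⁻: pKₐ(CH₃OH) ≈ 15.5 — strong base; alkoxides do not leave unassisted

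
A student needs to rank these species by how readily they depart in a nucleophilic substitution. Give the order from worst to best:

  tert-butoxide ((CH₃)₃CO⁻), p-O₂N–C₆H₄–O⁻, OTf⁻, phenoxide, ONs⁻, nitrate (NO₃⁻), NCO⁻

The more stable X⁻ (or X) is on its own — i.e. the weaker a base it is — the better a leaving group it makes.
OTf⁻: pKₐ(CF₃SO₃H (triflic acid)) ≈ -14 — charge spread over three oxygens and a CF₃ group; the premier leaving group in synthesis
ONs⁻: pKₐ(p-O₂NC₆H₄SO₃H) ≈ -3.5 — p-nitro group further stabilises the sulfonate
nitrate (NO₃⁻): pKₐ(HNO₃) ≈ -1.3 — resonance-delocalised over three oxygens
NCO⁻: pKₐ(HOCN) ≈ 3.5 — resonance between N and O
p-O₂N–C₆H₄–O⁻: pKₐ(p-nitrophenol) ≈ 7.2 — nitro group delocalises the charge; the classic chromogenic LG
phenoxide: pKₐ(C₆H₅OH (phenol)) ≈ 10 — resonance into the ring helps, but still a poor LG
tert-butoxide ((CH₃)₃CO⁻): pKₐ(t-BuOH) ≈ 18
The question asks for worst first, so the sequence is read in increasing leaving-group ability.

tert-butoxide ((CH₃)₃CO⁻) < phenoxide < p-O₂N–C₆H₄–O⁻ < NCO⁻ < nitrate (NO₃⁻) < ONs⁻ < OTf⁻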